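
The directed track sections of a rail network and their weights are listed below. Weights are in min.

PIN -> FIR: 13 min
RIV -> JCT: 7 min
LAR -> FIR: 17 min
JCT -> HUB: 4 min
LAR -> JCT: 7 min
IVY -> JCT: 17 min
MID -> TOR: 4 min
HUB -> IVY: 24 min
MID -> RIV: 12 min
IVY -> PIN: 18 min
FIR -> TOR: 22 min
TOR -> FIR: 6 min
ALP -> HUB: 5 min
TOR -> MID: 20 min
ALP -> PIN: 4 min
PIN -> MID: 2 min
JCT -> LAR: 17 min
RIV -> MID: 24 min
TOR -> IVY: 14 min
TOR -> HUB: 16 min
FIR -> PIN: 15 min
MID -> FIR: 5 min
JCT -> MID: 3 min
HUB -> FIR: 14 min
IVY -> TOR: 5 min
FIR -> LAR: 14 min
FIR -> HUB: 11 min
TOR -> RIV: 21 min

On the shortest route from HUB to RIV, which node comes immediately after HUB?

Enumerating some paths:
HUB - FIR - PIN - MID - RIV: 14+15+2+12 = 43
HUB - IVY - TOR - RIV: 24+5+21 = 50
The minimum is 43 min via HUB - FIR - PIN - MID - RIV.
So from HUB the first move is to FIR.

FIR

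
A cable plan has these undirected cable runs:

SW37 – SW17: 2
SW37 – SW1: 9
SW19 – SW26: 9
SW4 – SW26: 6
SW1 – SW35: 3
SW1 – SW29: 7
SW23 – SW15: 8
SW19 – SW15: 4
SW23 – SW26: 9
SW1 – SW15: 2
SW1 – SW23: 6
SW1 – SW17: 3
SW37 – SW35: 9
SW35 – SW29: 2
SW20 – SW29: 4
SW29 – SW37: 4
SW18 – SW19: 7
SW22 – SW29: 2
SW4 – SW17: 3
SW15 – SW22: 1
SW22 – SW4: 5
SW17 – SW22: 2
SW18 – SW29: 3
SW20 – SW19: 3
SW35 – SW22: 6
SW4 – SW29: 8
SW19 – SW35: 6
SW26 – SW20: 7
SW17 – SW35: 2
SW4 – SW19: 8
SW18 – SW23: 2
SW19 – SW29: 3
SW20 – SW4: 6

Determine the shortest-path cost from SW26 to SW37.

Shortest distances from SW26:
SW26: 0
SW4: 6  (via SW26)
SW20: 7  (via SW26)
SW17: 9  (via SW4)
SW23: 9  (via SW26)
SW19: 9  (via SW26)
SW22: 11  (via SW4)
SW18: 11  (via SW23)
SW37: 11  (via SW17)
Shortest route: SW26–SW4–SW17–SW37 = 11.

11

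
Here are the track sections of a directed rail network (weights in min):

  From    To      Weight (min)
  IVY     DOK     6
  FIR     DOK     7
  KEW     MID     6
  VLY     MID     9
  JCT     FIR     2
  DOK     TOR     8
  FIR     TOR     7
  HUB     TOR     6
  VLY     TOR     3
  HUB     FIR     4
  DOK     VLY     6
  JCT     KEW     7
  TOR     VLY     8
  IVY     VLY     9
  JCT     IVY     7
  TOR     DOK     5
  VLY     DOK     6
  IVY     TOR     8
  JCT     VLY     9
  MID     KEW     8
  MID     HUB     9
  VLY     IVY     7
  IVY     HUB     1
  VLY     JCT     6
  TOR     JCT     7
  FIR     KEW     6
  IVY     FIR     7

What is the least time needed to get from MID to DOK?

20 min

Running Dijkstra from MID:
MID: 0
KEW: 8  (via MID)
HUB: 9  (via MID)
FIR: 13  (via HUB)
TOR: 15  (via HUB)
DOK: 20  (via FIR)
Shortest route: MID–HUB–FIR–DOK = 20 min.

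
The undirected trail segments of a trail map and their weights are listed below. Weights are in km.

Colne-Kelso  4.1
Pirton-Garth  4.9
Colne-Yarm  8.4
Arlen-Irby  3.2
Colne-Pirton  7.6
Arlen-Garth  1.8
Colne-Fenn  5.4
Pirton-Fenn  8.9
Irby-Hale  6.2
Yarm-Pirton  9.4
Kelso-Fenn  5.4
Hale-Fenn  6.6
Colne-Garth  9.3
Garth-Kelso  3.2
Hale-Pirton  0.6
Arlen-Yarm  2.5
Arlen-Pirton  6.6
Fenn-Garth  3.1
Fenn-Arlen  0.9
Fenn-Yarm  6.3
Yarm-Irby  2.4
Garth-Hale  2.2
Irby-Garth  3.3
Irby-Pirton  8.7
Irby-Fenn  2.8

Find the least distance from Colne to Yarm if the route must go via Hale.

14.7 km

Shortest Colne→Hale: Colne → Pirton → Hale = 8.2
Best Hale to Yarm: Hale → Garth → Arlen → Yarm costing 6.5
Total via Hale: 8.2 + 6.5 = 14.7 km.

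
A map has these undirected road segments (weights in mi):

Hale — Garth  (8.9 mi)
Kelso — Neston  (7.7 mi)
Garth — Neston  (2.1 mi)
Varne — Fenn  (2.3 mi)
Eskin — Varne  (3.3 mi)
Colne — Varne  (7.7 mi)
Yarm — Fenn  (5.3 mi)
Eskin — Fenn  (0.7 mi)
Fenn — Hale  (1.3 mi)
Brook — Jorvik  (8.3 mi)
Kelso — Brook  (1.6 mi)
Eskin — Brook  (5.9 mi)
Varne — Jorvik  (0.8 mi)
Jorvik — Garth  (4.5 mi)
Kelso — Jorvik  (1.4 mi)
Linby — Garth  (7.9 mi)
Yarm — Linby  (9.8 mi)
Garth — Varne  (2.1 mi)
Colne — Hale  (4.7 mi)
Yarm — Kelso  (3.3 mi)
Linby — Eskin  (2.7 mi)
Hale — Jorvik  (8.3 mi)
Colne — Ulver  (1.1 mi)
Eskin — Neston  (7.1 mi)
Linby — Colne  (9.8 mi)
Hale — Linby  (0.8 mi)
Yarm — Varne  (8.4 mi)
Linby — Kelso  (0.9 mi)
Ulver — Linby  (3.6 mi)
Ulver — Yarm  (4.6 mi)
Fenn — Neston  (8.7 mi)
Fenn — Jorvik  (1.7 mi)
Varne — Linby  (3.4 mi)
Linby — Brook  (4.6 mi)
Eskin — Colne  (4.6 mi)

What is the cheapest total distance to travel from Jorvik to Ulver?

Settle nodes by increasing distance from Jorvik:
Jorvik: 0
Varne: 0.8  (via Jorvik)
Kelso: 1.4  (via Jorvik)
Fenn: 1.7  (via Jorvik)
Linby: 2.3  (via Kelso)
Eskin: 2.4  (via Fenn)
Garth: 2.9  (via Varne)
Hale: 3  (via Fenn)
Brook: 3  (via Kelso)
Yarm: 4.7  (via Kelso)
Neston: 5  (via Garth)
Ulver: 5.9  (via Linby)
Shortest route: Jorvik–Kelso–Linby–Ulver = 5.9 mi.

5.9 mi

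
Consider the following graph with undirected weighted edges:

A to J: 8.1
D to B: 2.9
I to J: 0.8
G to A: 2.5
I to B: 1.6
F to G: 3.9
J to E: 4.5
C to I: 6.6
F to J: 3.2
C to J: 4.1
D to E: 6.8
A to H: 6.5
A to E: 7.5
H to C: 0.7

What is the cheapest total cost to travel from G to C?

9.7

Enumerating some paths:
G → A → H → C: 2.5+6.5+0.7 = 9.7
G → F → J → C: 3.9+3.2+4.1 = 11.2
G → F → J → I → C: 3.9+3.2+0.8+6.6 = 14.5
Cheapest is G → A → H → C at 9.7.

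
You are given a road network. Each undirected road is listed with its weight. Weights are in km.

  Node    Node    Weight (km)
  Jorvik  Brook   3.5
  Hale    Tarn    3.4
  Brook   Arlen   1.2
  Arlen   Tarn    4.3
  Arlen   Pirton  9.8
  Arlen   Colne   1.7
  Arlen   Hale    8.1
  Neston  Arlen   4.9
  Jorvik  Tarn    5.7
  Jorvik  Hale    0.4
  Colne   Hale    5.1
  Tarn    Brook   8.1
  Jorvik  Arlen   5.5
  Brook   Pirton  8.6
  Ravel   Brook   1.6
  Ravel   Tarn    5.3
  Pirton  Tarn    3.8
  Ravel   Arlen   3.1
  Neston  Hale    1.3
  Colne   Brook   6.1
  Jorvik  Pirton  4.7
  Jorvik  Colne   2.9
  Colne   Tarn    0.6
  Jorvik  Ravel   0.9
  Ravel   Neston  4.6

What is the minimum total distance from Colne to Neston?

4.6 km

Settle nodes by increasing distance from Colne:
Colne: 0
Tarn: 0.6  (via Colne)
Arlen: 1.7  (via Colne)
Brook: 2.9  (via Arlen)
Jorvik: 2.9  (via Colne)
Hale: 3.3  (via Jorvik)
Ravel: 3.8  (via Jorvik)
Pirton: 4.4  (via Tarn)
Neston: 4.6  (via Hale)
Shortest route: Colne → Jorvik → Hale → Neston = 4.6 km.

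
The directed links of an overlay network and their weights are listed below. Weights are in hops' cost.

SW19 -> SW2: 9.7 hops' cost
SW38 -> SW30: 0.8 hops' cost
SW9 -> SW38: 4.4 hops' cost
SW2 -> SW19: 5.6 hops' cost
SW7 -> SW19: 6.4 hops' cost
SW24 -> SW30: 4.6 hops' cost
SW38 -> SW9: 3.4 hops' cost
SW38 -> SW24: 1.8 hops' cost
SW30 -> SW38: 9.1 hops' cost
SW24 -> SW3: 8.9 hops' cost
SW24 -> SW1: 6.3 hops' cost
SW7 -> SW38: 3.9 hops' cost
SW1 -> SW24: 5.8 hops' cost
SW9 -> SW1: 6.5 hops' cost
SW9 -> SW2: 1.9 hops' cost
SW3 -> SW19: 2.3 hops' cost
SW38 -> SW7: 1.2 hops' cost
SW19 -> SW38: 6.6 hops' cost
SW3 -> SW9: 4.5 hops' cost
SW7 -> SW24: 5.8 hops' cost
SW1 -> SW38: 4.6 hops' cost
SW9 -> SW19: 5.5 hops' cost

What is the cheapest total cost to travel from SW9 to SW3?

Shortest distances from SW9:
SW9: 0
SW2: 1.9  (via SW9)
SW38: 4.4  (via SW9)
SW30: 5.2  (via SW38)
SW19: 5.5  (via SW9)
SW7: 5.6  (via SW38)
SW24: 6.2  (via SW38)
SW1: 6.5  (via SW9)
SW3: 15.1  (via SW24)
Shortest route: SW9–SW38–SW24–SW3 = 15.1 hops' cost.

15.1 hops' cost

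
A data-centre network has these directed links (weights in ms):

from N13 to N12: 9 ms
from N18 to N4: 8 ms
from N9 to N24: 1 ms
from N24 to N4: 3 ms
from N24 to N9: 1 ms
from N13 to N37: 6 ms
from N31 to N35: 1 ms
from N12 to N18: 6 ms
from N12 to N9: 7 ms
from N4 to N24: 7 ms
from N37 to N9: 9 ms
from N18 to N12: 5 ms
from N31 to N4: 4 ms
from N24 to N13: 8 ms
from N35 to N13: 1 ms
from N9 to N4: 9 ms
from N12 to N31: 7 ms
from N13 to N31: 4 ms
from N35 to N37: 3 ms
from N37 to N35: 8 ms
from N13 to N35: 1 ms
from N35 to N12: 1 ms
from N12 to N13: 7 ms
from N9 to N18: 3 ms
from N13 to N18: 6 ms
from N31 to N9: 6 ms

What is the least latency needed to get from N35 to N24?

9 ms

Candidate routes:
N35–N12–N31–N9–N24: 1+7+6+1 = 15
N35–N13–N31–N9–N24: 1+4+6+1 = 12
N35–N12–N9–N24: 1+7+1 = 9
N35–N37–N9–N24: 3+9+1 = 13
The minimum is 9 ms via N35–N12–N9–N24.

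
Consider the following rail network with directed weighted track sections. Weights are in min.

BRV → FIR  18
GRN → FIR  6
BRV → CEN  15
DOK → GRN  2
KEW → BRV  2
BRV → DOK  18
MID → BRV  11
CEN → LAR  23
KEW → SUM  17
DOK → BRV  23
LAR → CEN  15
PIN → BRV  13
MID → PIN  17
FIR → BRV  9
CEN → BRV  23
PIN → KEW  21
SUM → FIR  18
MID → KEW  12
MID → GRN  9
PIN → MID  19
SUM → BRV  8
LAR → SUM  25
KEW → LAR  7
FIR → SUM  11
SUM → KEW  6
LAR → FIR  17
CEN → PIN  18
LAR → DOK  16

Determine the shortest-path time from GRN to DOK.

33 min

Enumerating some paths:
GRN - FIR - BRV - DOK: 6+9+18 = 33
GRN - FIR - SUM - BRV - DOK: 6+11+8+18 = 43
GRN - FIR - SUM - KEW - BRV - DOK: 6+11+6+2+18 = 43
The minimum is 33 min via GRN - FIR - BRV - DOK.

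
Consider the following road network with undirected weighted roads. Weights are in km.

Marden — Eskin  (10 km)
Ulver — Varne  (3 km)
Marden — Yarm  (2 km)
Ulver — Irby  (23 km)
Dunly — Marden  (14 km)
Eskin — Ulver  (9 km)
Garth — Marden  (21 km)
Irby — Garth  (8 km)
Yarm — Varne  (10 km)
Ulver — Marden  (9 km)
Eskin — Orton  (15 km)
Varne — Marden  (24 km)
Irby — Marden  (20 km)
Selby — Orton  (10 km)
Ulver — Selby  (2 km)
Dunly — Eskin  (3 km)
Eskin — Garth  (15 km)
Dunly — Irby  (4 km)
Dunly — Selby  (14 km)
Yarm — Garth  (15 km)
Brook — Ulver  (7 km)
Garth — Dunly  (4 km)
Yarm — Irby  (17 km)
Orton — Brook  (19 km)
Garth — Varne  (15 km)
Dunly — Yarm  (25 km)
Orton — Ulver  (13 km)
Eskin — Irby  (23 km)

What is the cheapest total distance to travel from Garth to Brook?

Shortest distances from Garth:
Garth: 0
Dunly: 4  (via Garth)
Eskin: 7  (via Dunly)
Irby: 8  (via Garth)
Yarm: 15  (via Garth)
Varne: 15  (via Garth)
Ulver: 16  (via Eskin)
Marden: 17  (via Eskin)
Selby: 18  (via Dunly)
Orton: 22  (via Eskin)
Brook: 23  (via Ulver)
Shortest route: Garth–Dunly–Eskin–Ulver–Brook = 23 km.

23 km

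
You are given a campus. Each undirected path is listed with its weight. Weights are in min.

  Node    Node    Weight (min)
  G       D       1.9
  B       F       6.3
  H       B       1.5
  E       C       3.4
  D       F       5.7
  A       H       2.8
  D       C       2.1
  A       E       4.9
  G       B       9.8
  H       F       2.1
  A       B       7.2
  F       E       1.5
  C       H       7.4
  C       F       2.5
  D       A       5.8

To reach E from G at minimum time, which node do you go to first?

Candidate routes:
G–D–C–E: 1.9+2.1+3.4 = 7.4
G–D–A–E: 1.9+5.8+4.9 = 12.6
G–D–C–F–E: 1.9+2.1+2.5+1.5 = 8
G–D–F–E: 1.9+5.7+1.5 = 9.1
The minimum is 7.4 min via G–D–C–E.
So from G the first move is to D.

D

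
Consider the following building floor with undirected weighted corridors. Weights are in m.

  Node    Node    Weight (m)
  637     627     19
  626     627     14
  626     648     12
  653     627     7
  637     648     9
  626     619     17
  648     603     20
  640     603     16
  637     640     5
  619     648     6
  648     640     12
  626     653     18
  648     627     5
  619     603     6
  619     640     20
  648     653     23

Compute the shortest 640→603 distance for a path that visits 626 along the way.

Shortest 640→626: 640 → 648 → 626 = 24
Shortest 626→603: 626 → 619 → 603 = 23
Total via 626: 24 + 23 = 47 m.

47 m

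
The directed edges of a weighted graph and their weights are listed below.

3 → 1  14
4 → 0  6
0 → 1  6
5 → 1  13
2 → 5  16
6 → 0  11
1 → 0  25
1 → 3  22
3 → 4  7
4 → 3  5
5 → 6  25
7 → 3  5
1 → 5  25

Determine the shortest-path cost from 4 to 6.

Shortest distances from 4:
4: 0
3: 5  (via 4)
0: 6  (via 4)
1: 12  (via 0)
5: 37  (via 1)
6: 62  (via 5)
Shortest route: 4–0–1–5–6 = 62.

62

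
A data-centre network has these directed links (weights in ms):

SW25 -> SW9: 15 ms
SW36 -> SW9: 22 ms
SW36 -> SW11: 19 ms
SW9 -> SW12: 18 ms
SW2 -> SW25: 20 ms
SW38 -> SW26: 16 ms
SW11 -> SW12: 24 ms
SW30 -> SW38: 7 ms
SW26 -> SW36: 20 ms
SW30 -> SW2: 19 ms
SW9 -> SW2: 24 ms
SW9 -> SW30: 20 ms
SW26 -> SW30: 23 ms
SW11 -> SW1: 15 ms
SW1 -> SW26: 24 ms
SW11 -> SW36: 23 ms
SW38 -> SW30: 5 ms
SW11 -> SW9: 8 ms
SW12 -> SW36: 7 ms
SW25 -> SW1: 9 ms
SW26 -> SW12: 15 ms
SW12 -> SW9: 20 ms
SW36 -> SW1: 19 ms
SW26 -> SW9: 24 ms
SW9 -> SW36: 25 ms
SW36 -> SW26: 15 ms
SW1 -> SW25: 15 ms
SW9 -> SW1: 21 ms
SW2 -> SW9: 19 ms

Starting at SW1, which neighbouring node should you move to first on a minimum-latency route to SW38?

SW26

Enumerating some paths:
SW1–SW26–SW9–SW30–SW38: 24+24+20+7 = 75
SW1–SW26–SW30–SW38: 24+23+7 = 54
SW1–SW25–SW9–SW30–SW38: 15+15+20+7 = 57
The minimum is 54 ms via SW1–SW26–SW30–SW38.
So from SW1 the first move is to SW26.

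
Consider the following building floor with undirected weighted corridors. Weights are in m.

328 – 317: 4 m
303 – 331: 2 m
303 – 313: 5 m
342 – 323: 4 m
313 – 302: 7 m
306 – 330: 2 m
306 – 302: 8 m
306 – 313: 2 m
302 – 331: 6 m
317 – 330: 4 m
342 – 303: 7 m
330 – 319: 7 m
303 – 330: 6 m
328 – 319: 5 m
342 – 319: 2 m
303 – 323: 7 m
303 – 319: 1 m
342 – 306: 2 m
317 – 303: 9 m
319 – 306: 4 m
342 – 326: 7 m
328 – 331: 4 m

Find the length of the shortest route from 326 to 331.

Enumerating some paths:
326 → 342 → 306 → 319 → 303 → 331: 7+2+4+1+2 = 16
326 → 342 → 319 → 303 → 331: 7+2+1+2 = 12
326 → 342 → 303 → 331: 7+7+2 = 16
326 → 342 → 306 → 313 → 303 → 331: 7+2+2+5+2 = 18
Cheapest is 326 → 342 → 319 → 303 → 331 at 12 m.

12 m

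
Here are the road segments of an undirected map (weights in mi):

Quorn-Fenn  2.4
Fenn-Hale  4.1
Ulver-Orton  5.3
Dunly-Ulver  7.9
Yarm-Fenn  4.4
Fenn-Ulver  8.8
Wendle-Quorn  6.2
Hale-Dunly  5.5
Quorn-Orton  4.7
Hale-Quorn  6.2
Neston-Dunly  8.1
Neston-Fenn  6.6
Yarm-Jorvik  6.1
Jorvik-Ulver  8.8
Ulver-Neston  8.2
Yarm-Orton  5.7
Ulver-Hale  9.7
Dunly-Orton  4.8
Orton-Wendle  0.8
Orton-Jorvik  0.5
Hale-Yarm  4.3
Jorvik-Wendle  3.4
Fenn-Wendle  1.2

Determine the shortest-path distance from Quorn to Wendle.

3.6 mi

Compare a few routes:
Quorn–Orton–Wendle: 4.7+0.8 = 5.5
Quorn–Fenn–Wendle: 2.4+1.2 = 3.6
The minimum is 3.6 mi via Quorn–Fenn–Wendle.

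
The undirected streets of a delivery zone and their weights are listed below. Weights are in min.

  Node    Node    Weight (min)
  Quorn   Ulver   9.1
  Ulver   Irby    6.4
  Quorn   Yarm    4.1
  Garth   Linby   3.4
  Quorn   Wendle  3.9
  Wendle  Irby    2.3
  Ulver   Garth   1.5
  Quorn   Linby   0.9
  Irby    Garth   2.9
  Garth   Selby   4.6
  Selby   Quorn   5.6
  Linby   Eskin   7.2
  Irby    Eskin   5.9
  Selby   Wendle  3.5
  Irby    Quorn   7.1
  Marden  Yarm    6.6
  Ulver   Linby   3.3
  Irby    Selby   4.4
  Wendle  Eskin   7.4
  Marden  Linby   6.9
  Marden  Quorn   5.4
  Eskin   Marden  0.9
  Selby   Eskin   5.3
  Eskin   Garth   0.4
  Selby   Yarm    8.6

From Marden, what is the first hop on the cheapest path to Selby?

Enumerating some paths:
Marden - Eskin - Selby: 0.9+5.3 = 6.2
Marden - Eskin - Garth - Selby: 0.9+0.4+4.6 = 5.9
Cheapest is Marden - Eskin - Garth - Selby at 5.9 min.
So from Marden the first move is to Eskin.

Eskin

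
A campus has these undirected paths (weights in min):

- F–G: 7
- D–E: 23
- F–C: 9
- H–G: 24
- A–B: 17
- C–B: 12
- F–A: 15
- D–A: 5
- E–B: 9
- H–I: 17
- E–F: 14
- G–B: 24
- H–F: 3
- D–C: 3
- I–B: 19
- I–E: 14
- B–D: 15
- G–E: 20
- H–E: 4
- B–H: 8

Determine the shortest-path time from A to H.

Candidate routes:
A–D–C–F–H: 5+3+9+3 = 20
A–F–H: 15+3 = 18
The minimum is 18 min via A–F–H.

18 min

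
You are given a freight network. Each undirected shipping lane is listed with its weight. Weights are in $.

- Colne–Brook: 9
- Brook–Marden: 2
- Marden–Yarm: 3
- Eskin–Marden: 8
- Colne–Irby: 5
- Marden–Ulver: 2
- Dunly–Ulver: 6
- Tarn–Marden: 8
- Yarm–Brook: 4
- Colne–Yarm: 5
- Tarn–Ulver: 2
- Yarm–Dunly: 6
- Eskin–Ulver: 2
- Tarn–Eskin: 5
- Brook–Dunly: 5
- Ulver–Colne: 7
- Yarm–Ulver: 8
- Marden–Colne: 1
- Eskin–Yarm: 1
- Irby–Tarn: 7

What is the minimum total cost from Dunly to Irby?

$13

Shortest distances from Dunly:
Dunly: 0
Brook: 5  (via Dunly)
Yarm: 6  (via Dunly)
Ulver: 6  (via Dunly)
Marden: 7  (via Brook)
Eskin: 7  (via Yarm)
Colne: 8  (via Marden)
Tarn: 8  (via Ulver)
Irby: 13  (via Colne)
Shortest route: Dunly–Brook–Marden–Colne–Irby = $13.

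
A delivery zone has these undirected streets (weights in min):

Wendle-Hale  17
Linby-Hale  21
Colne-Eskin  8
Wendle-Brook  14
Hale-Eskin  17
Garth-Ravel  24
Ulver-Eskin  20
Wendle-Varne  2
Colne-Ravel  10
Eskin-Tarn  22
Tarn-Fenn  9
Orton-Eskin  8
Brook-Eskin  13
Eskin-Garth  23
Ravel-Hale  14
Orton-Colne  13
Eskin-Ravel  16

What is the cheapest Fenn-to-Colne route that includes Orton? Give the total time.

Shortest Fenn→Orton: Fenn–Tarn–Eskin–Orton = 39
Best Orton to Colne: Orton–Colne costing 13
Total via Orton: 39 + 13 = 52 min.

52 min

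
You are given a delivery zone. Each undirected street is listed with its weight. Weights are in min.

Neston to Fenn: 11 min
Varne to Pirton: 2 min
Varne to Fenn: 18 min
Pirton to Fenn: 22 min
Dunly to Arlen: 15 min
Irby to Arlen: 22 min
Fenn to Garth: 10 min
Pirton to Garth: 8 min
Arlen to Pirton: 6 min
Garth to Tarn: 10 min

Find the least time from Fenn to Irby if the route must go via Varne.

Best Fenn to Varne: Fenn → Varne costing 18
Best Varne to Irby: Varne → Pirton → Arlen → Irby costing 30
Total via Varne: 18 + 30 = 48 min.

48 min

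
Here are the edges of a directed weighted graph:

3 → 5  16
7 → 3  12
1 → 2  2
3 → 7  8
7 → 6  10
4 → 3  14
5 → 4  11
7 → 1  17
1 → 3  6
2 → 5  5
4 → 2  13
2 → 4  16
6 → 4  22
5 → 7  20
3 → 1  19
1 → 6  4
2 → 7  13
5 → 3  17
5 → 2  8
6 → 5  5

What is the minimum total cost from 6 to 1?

Enumerating some paths:
6–5–3–1: 5+17+19 = 41
6–5–7–1: 5+20+17 = 42
The minimum is 41 via 6–5–3–1.

41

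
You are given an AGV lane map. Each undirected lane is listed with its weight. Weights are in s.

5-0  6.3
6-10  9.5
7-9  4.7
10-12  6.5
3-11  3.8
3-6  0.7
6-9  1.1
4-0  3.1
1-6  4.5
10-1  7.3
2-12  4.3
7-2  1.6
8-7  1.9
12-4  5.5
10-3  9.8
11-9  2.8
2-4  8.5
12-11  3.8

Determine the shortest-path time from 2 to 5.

17.9 s

Running Dijkstra from 2:
2: 0
7: 1.6  (via 2)
8: 3.5  (via 7)
12: 4.3  (via 2)
9: 6.3  (via 7)
6: 7.4  (via 9)
3: 8.1  (via 6)
11: 8.1  (via 12)
4: 8.5  (via 2)
10: 10.8  (via 12)
0: 11.6  (via 4)
1: 11.9  (via 6)
5: 17.9  (via 0)
Shortest route: 2 → 4 → 0 → 5 = 17.9 s.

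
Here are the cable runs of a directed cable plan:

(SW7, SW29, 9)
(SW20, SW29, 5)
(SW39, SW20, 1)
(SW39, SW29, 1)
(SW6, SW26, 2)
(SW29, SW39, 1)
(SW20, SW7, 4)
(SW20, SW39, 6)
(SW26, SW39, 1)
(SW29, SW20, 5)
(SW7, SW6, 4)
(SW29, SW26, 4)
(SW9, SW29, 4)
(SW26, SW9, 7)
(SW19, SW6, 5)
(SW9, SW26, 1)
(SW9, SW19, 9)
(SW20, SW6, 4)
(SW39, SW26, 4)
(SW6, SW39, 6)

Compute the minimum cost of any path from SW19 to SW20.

9

Settle nodes by increasing distance from SW19:
SW19: 0
SW6: 5  (via SW19)
SW26: 7  (via SW6)
SW39: 8  (via SW26)
SW20: 9  (via SW39)
Shortest route: SW19 → SW6 → SW26 → SW39 → SW20 = 9.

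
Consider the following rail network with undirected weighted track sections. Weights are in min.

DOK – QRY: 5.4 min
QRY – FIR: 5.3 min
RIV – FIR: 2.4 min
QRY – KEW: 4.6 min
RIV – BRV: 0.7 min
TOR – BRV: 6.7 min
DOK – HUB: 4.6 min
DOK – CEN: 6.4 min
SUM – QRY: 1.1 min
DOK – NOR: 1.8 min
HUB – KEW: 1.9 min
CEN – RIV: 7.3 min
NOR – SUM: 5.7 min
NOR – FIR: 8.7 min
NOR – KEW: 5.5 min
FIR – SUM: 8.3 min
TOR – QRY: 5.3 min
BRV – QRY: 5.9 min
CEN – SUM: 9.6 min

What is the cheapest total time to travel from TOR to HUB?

11.8 min

Running Dijkstra from TOR:
TOR: 0
QRY: 5.3  (via TOR)
SUM: 6.4  (via QRY)
BRV: 6.7  (via TOR)
RIV: 7.4  (via BRV)
FIR: 9.8  (via RIV)
KEW: 9.9  (via QRY)
DOK: 10.7  (via QRY)
HUB: 11.8  (via KEW)
Shortest route: TOR–QRY–KEW–HUB = 11.8 min.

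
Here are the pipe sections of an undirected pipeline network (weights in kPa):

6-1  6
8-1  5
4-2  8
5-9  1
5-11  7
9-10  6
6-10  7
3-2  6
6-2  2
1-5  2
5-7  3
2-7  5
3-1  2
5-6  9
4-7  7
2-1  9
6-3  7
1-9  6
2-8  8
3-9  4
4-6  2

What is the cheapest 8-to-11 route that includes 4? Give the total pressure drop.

Shortest 8→4: 8 → 2 → 6 → 4 = 12
Shortest 4→11: 4 → 7 → 5 → 11 = 17
Total via 4: 12 + 17 = 29 kPa.

29 kPa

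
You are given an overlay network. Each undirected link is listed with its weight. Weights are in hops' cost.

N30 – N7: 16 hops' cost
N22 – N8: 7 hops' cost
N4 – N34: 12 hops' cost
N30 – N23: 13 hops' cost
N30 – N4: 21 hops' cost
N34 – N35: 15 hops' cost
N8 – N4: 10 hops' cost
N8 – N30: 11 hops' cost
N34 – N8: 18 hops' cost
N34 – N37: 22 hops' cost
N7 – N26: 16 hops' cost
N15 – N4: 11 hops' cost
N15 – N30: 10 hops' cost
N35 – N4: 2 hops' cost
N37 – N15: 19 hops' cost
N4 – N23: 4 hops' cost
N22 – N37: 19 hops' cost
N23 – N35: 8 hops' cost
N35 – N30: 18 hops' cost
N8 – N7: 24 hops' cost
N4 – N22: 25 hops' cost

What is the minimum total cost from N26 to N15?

42 hops' cost

Enumerating some paths:
N26 → N7 → N8 → N4 → N15: 16+24+10+11 = 61
N26 → N7 → N8 → N30 → N15: 16+24+11+10 = 61
N26 → N7 → N30 → N23 → N4 → N15: 16+16+13+4+11 = 60
N26 → N7 → N30 → N15: 16+16+10 = 42
Cheapest is N26 → N7 → N30 → N15 at 42 hops' cost.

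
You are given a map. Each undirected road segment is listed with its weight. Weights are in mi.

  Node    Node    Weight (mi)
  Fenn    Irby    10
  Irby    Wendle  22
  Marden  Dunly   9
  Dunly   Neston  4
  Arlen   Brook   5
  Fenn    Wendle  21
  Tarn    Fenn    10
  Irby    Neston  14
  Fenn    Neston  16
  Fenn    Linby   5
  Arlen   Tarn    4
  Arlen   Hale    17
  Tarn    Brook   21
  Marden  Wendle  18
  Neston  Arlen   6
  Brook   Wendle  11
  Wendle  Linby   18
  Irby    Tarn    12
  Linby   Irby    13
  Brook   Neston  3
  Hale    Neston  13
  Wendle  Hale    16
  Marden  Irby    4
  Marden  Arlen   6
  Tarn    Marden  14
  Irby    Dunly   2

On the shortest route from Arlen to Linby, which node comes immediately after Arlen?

Compare a few routes:
Arlen - Marden - Irby - Linby: 6+4+13 = 23
Arlen - Tarn - Fenn - Linby: 4+10+5 = 19
The minimum is 19 mi via Arlen - Tarn - Fenn - Linby.
So from Arlen the first move is to Tarn.

Tarn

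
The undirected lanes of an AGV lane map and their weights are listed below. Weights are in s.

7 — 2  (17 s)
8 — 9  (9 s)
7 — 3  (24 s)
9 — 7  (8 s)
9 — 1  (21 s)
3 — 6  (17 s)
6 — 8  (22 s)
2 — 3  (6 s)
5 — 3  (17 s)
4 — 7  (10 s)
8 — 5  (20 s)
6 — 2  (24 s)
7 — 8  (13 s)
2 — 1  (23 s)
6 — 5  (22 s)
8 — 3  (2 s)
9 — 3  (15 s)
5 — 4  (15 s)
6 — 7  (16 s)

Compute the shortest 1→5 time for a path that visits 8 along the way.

49 s

Shortest 1→8: 1–9–8 = 30
Best 8 to 5: 8–3–5 costing 19
Total via 8: 30 + 19 = 49 s.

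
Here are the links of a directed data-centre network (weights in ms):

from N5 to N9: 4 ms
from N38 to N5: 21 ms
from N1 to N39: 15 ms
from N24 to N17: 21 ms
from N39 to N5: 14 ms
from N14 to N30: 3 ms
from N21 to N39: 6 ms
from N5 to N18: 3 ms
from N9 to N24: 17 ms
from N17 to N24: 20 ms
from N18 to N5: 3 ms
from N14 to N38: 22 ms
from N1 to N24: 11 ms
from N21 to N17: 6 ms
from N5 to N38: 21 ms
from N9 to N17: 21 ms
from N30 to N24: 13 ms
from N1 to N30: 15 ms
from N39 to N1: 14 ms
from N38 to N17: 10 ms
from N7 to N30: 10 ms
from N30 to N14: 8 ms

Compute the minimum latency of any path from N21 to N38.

Settle nodes by increasing distance from N21:
N21: 0
N39: 6  (via N21)
N17: 6  (via N21)
N5: 20  (via N39)
N1: 20  (via N39)
N18: 23  (via N5)
N9: 24  (via N5)
N24: 26  (via N17)
N30: 35  (via N1)
N38: 41  (via N5)
Shortest route: N21–N39–N5–N38 = 41 ms.

41 ms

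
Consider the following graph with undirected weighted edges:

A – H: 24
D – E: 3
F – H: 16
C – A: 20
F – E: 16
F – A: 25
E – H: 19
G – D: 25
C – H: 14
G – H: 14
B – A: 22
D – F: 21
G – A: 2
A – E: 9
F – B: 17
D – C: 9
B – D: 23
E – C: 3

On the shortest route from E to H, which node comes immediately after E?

Candidate routes:
E - H: 19 = 19
E - A - G - H: 9+2+14 = 25
E - C - H: 3+14 = 17
Cheapest is E - C - H at 17.
So from E the first move is to C.

C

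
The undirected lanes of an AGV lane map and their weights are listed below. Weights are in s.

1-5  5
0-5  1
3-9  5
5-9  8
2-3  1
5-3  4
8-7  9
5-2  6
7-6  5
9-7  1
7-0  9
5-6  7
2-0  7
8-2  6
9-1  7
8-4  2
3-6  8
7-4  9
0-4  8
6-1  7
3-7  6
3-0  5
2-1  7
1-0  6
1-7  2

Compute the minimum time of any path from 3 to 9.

Shortest distances from 3:
3: 0
2: 1  (via 3)
5: 4  (via 3)
0: 5  (via 3)
9: 5  (via 3)
Shortest route: 3 → 9 = 5 s.

5 s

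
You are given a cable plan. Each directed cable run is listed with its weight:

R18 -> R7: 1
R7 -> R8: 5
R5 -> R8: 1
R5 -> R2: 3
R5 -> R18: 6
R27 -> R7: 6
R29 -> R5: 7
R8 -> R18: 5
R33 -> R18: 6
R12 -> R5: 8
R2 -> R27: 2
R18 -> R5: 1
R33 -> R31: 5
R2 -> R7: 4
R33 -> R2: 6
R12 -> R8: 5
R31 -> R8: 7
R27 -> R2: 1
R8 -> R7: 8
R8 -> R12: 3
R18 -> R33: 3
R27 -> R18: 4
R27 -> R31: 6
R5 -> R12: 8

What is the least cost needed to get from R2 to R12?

Enumerating some paths:
R2 → R27 → R18 → R5 → R8 → R12: 2+4+1+1+3 = 11
R2 → R27 → R18 → R7 → R8 → R12: 2+4+1+5+3 = 15
R2 → R7 → R8 → R12: 4+5+3 = 12
The minimum is 11 via R2 → R27 → R18 → R5 → R8 → R12.

11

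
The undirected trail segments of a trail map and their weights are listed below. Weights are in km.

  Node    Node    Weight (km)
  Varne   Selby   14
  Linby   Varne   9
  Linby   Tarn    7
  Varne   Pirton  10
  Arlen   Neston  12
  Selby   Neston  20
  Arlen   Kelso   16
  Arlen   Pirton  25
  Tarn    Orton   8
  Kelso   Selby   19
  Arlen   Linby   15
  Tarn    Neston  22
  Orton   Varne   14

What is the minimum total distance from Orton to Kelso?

Compare a few routes:
Orton - Varne - Selby - Kelso: 14+14+19 = 47
Orton - Varne - Linby - Arlen - Kelso: 14+9+15+16 = 54
Orton - Tarn - Linby - Arlen - Kelso: 8+7+15+16 = 46
Cheapest is Orton - Tarn - Linby - Arlen - Kelso at 46 km.

46 km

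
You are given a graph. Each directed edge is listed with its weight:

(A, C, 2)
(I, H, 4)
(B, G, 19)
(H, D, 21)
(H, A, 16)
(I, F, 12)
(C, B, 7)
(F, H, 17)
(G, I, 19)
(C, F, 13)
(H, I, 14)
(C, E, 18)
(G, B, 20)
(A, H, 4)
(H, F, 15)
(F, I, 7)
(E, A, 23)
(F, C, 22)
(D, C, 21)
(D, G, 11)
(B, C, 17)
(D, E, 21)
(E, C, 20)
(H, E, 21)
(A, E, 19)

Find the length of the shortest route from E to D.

48

Settle nodes by increasing distance from E:
E: 0
C: 20  (via E)
A: 23  (via E)
B: 27  (via C)
H: 27  (via A)
F: 33  (via C)
I: 40  (via F)
G: 46  (via B)
D: 48  (via H)
Shortest route: E → A → H → D = 48.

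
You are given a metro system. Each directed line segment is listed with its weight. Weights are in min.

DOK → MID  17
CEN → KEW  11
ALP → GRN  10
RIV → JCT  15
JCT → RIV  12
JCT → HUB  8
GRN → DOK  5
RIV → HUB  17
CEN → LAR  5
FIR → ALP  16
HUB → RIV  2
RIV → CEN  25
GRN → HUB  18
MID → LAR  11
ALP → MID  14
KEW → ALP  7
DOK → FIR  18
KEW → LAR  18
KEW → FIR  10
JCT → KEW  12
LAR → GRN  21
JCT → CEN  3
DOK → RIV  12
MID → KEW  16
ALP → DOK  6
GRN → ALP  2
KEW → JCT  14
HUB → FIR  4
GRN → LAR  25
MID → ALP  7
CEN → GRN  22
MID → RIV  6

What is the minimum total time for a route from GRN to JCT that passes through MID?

37 min

Shortest GRN→MID: GRN → ALP → MID = 16
Shortest MID→JCT: MID → RIV → JCT = 21
Total via MID: 16 + 21 = 37 min.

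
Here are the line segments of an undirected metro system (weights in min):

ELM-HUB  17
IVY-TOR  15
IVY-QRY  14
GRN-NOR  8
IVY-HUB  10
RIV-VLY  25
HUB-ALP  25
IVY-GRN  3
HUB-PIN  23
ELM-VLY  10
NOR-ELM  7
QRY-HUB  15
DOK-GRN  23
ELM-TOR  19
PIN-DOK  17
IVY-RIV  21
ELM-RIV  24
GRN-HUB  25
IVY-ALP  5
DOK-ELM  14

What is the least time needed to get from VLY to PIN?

Compare a few routes:
VLY - ELM - DOK - PIN: 10+14+17 = 41
VLY - ELM - HUB - PIN: 10+17+23 = 50
VLY - ELM - NOR - GRN - IVY - HUB - PIN: 10+7+8+3+10+23 = 61
Cheapest is VLY - ELM - DOK - PIN at 41 min.

41 min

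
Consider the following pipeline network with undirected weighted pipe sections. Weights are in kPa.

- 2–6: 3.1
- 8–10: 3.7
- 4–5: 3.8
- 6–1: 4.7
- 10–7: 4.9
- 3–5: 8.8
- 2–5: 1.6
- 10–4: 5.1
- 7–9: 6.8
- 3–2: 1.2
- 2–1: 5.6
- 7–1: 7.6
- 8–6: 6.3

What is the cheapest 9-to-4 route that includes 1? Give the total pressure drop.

25.4 kPa

Shortest 9→1: 9 → 7 → 1 = 14.4
Shortest 1→4: 1 → 2 → 5 → 4 = 11
Total via 1: 14.4 + 11 = 25.4 kPa.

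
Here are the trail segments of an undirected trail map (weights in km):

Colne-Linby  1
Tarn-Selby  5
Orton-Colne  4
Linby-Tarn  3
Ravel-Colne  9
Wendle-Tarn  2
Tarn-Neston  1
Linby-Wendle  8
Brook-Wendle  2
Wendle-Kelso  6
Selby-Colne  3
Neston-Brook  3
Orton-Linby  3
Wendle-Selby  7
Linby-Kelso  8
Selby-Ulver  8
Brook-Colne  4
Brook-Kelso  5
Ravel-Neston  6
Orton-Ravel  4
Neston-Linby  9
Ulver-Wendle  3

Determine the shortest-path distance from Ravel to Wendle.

Running Dijkstra from Ravel:
Ravel: 0
Orton: 4  (via Ravel)
Neston: 6  (via Ravel)
Linby: 7  (via Orton)
Tarn: 7  (via Neston)
Colne: 8  (via Orton)
Wendle: 9  (via Tarn)
Shortest route: Ravel → Neston → Tarn → Wendle = 9 km.

9 km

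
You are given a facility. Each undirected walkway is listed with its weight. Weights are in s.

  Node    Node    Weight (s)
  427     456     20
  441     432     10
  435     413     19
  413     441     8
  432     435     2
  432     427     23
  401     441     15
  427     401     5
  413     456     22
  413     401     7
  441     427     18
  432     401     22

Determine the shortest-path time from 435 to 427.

25 s

Enumerating some paths:
435 - 432 - 427: 2+23 = 25
435 - 432 - 401 - 427: 2+22+5 = 29
435 - 432 - 441 - 427: 2+10+18 = 30
The minimum is 25 s via 435 - 432 - 427.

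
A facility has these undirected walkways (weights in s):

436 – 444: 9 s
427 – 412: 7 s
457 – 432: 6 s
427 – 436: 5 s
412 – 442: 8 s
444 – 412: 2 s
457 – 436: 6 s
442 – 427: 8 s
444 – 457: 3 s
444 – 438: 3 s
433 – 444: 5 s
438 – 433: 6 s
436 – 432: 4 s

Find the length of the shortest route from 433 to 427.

14 s

Enumerating some paths:
433 - 444 - 412 - 427: 5+2+7 = 14
433 - 444 - 436 - 427: 5+9+5 = 19
433 - 438 - 444 - 412 - 427: 6+3+2+7 = 18
433 - 444 - 457 - 436 - 427: 5+3+6+5 = 19
The minimum is 14 s via 433 - 444 - 412 - 427.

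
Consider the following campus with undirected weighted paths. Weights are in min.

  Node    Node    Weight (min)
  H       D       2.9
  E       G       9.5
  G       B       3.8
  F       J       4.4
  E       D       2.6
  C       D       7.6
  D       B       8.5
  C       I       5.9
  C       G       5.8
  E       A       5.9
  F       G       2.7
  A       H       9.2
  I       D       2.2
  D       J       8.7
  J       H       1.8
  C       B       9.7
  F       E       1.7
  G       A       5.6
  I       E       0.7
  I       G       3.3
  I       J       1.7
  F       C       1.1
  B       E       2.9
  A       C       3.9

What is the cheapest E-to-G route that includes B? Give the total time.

6.7 min

Best E to B: E–B costing 2.9
Best B to G: B–G costing 3.8
Total via B: 2.9 + 3.8 = 6.7 min.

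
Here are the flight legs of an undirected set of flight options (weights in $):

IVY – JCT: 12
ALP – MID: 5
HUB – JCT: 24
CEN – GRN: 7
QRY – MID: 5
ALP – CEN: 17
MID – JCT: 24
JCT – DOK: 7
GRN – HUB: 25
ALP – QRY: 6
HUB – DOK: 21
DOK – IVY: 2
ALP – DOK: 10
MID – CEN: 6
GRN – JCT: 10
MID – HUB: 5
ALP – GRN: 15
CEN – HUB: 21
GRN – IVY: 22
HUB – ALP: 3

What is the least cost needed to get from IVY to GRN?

Candidate routes:
IVY–DOK–JCT–GRN: 2+7+10 = 19
IVY–GRN: 22 = 22
IVY–JCT–GRN: 12+10 = 22
Cheapest is IVY–DOK–JCT–GRN at $19.

$19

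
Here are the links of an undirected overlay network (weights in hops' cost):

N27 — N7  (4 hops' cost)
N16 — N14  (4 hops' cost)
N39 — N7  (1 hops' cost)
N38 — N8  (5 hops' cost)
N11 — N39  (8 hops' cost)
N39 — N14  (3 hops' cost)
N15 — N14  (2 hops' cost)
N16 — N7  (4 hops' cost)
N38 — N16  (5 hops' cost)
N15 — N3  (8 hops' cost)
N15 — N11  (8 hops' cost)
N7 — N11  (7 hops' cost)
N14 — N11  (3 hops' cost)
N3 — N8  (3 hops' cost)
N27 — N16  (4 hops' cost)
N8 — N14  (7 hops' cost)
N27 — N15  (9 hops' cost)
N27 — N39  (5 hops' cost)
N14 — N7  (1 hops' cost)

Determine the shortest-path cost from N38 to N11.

12 hops' cost

Enumerating some paths:
N38–N16–N7–N14–N11: 5+4+1+3 = 13
N38–N16–N14–N11: 5+4+3 = 12
Cheapest is N38–N16–N14–N11 at 12 hops' cost.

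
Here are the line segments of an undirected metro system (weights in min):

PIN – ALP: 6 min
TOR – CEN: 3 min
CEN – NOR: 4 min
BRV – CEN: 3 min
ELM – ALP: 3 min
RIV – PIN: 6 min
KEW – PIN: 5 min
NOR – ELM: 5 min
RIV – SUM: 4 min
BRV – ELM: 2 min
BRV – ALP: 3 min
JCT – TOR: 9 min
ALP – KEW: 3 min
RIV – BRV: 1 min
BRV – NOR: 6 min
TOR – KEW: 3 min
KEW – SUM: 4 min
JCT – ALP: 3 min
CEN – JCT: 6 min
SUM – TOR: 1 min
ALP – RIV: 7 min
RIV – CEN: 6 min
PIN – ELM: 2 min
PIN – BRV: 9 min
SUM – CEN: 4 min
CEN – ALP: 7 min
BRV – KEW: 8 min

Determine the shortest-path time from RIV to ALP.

Shortest distances from RIV:
RIV: 0
BRV: 1  (via RIV)
ELM: 3  (via BRV)
CEN: 4  (via BRV)
ALP: 4  (via BRV)
Shortest route: RIV–BRV–ALP = 4 min.

4 min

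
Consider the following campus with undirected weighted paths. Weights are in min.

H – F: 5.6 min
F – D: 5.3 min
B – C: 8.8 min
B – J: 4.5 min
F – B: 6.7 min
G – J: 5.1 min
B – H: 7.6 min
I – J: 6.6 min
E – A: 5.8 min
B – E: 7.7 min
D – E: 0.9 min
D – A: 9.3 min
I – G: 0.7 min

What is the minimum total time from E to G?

17.3 min

Compare a few routes:
E → B → J → I → G: 7.7+4.5+6.6+0.7 = 19.5
E → B → J → G: 7.7+4.5+5.1 = 17.3
E → D → F → B → J → I → G: 0.9+5.3+6.7+4.5+6.6+0.7 = 24.7
E → D → F → B → J → G: 0.9+5.3+6.7+4.5+5.1 = 22.5
Cheapest is E → B → J → G at 17.3 min.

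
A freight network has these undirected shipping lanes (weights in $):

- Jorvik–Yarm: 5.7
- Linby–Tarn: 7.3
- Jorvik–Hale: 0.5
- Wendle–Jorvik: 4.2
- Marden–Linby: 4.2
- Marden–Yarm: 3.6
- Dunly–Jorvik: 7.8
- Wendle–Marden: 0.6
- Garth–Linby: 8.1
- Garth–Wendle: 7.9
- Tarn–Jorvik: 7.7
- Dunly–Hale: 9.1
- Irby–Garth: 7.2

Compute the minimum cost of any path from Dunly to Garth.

Shortest distances from Dunly:
Dunly: 0
Jorvik: 7.8  (via Dunly)
Hale: 8.3  (via Jorvik)
Wendle: 12  (via Jorvik)
Marden: 12.6  (via Wendle)
Yarm: 13.5  (via Jorvik)
Tarn: 15.5  (via Jorvik)
Linby: 16.8  (via Marden)
Garth: 19.9  (via Wendle)
Shortest route: Dunly–Jorvik–Wendle–Garth = $19.9.

$19.9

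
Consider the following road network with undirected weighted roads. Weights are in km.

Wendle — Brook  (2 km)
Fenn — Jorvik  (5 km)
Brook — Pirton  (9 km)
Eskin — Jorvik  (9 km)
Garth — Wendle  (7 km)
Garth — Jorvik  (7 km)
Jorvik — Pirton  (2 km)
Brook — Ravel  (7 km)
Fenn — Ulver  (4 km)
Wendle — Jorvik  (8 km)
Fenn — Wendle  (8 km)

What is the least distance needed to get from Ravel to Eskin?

Enumerating some paths:
Ravel → Brook → Wendle → Jorvik → Eskin: 7+2+8+9 = 26
Ravel → Brook → Pirton → Jorvik → Eskin: 7+9+2+9 = 27
The minimum is 26 km via Ravel → Brook → Wendle → Jorvik → Eskin.

26 km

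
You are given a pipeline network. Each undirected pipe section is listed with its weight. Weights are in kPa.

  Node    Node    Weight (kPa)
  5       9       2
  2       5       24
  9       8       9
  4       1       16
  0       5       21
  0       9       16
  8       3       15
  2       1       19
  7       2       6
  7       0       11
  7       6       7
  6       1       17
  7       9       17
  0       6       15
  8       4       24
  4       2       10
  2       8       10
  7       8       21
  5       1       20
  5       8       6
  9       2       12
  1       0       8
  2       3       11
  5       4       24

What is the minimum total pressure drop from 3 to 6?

Running Dijkstra from 3:
3: 0
2: 11  (via 3)
8: 15  (via 3)
7: 17  (via 2)
4: 21  (via 2)
5: 21  (via 8)
9: 23  (via 2)
6: 24  (via 7)
Shortest route: 3 → 2 → 7 → 6 = 24 kPa.

24 kPa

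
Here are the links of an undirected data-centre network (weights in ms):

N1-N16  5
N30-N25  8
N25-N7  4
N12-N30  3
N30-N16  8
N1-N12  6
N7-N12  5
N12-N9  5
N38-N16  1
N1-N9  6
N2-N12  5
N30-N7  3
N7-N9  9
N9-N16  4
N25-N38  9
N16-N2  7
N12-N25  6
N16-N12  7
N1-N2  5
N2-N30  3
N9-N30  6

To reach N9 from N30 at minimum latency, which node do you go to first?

Enumerating some paths:
N30 → N9: 6 = 6
N30 → N12 → N9: 3+5 = 8
The minimum is 6 ms via N30 → N9.
So from N30 the first move is to N9.

N9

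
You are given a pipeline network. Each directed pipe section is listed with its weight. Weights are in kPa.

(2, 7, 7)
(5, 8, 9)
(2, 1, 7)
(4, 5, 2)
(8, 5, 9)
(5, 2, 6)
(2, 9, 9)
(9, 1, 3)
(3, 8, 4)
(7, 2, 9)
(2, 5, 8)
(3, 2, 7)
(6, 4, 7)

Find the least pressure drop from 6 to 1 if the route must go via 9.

Shortest 6→9: 6 → 4 → 5 → 2 → 9 = 24
Best 9 to 1: 9 → 1 costing 3
Total via 9: 24 + 3 = 27 kPa.

27 kPa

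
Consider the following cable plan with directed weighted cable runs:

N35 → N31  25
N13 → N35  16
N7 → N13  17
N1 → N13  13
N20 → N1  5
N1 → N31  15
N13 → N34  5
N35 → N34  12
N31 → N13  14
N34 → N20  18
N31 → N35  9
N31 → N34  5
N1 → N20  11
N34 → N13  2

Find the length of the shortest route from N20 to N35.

29

Candidate routes:
N20 - N1 - N13 - N35: 5+13+16 = 34
N20 - N1 - N31 - N35: 5+15+9 = 29
The minimum is 29 via N20 - N1 - N31 - N35.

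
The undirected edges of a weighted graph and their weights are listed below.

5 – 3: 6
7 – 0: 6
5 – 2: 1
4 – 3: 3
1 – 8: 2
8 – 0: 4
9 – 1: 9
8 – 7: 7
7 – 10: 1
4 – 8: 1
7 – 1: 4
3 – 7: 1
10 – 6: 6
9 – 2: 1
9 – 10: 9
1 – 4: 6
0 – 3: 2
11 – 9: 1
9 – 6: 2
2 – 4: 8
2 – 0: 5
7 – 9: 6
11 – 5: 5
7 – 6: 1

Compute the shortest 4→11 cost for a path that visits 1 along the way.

11

Best 4 to 1: 4–8–1 costing 3
Best 1 to 11: 1–7–6–9–11 costing 8
Total via 1: 3 + 8 = 11.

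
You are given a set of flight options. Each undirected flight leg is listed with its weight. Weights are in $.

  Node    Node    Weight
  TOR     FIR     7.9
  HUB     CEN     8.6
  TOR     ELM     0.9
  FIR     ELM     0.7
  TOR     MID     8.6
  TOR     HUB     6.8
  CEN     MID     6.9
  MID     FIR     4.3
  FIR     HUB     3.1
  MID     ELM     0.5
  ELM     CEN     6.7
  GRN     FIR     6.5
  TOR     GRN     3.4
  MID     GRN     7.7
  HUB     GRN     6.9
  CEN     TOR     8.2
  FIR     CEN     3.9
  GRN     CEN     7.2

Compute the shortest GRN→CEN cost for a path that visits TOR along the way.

$8.9

Best GRN to TOR: GRN–TOR costing 3.4
Best TOR to CEN: TOR–ELM–FIR–CEN costing 5.5
Total via TOR: 3.4 + 5.5 = $8.9.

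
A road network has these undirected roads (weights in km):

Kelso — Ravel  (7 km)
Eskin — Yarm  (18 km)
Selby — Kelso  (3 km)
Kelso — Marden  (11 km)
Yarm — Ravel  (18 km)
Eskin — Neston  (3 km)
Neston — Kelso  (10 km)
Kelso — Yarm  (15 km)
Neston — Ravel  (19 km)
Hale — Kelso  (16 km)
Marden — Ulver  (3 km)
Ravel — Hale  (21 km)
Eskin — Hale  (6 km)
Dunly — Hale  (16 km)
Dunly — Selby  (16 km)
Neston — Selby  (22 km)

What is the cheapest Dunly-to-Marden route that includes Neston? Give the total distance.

46 km

Best Dunly to Neston: Dunly–Hale–Eskin–Neston costing 25
Shortest Neston→Marden: Neston–Kelso–Marden = 21
Total via Neston: 25 + 21 = 46 km.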